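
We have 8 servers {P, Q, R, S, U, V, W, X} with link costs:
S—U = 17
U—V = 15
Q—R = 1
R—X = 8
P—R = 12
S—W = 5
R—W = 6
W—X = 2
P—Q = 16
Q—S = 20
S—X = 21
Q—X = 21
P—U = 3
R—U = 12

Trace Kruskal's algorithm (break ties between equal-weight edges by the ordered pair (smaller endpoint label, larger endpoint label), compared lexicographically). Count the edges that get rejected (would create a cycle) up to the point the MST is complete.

2

Kruskal: consider edges lightest-first.
Q—R (1): add — endpoints in different components.
W—X (2): add — endpoints in different components.
P—U (3): add — endpoints in different components.
S—W (5): add — endpoints in different components.
R—W (6): add — endpoints in different components.
R—X (8): skip — R and X already connected.
P—R (12): add — endpoints in different components.
R—U (12): skip — R and U already connected.
U—V (15): add — endpoints in different components.
Edges rejected before the tree was complete: 2.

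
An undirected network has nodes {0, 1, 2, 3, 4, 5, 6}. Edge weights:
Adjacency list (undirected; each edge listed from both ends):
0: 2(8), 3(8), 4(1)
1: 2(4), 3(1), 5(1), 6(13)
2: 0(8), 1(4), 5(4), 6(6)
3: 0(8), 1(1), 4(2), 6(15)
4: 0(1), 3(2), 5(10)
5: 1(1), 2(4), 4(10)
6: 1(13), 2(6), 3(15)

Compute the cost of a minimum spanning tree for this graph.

Prim, starting at 2.
Step 1: cheapest edge leaving the tree is 1—2 (4); add 1.
Step 2: cheapest edge leaving the tree is 1—3 (1); add 3.
Step 3: cheapest edge leaving the tree is 1—5 (1); add 5.
Step 4: cheapest edge leaving the tree is 3—4 (2); add 4.
Step 5: cheapest edge leaving the tree is 0—4 (1); add 0.
Step 6: cheapest edge leaving the tree is 2—6 (6); add 6.
MST edges: 1—2, 1—3, 1—5, 3—4, 0—4, 2—6; total weight 4+1+1+2+1+6 = 15.

15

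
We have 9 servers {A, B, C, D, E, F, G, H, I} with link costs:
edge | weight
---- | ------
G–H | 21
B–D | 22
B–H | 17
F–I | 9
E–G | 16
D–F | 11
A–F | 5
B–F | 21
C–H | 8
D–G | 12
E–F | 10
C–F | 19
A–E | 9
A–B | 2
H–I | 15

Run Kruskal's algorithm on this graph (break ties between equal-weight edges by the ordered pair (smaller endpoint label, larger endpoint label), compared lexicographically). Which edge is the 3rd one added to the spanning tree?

C-H

Sort edges by weight, then run Kruskal:
A–B (2): add — endpoints in different components.
A–F (5): add — endpoints in different components.
C–H (8): add — endpoints in different components.
A–E (9): add — endpoints in different components.
F–I (9): add — endpoints in different components.
E–F (10): skip — E and F already connected.
D–F (11): add — endpoints in different components.
D–G (12): add — endpoints in different components.
H–I (15): add — endpoints in different components.
The 3rd edge added is C–H.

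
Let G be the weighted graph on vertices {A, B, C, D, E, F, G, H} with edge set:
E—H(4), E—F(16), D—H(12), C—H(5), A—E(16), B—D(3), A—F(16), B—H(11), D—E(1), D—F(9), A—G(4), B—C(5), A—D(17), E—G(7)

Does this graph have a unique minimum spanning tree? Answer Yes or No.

No

Sort edges by weight, then run Kruskal:
D—E (1): add — endpoints in different components.
B—D (3): add — endpoints in different components.
A—G (4): add — endpoints in different components.
E—H (4): add — endpoints in different components.
B—C (5): add — endpoints in different components.
C—H (5): skip — C and H already connected.
E—G (7): add — endpoints in different components.
D—F (9): add — endpoints in different components.
Non-tree edge C—H has weight 5, equal to the heaviest edge on its tree cycle — swapping gives another MST of the same weight. Not unique.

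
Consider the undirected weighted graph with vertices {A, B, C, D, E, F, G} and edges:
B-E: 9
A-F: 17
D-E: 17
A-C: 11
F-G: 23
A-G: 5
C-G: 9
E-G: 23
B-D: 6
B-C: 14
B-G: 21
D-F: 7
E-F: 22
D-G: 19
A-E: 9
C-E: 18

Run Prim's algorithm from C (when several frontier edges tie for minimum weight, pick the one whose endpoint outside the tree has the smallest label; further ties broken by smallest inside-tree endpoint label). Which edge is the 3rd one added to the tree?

A-E

Prim's algorithm from C:
Step 1: cheapest edge leaving the tree is C-G (9); add G.
Step 2: cheapest edge leaving the tree is A-G (5); add A.
Step 3: cheapest edge leaving the tree is A-E (9); add E.
Step 4: cheapest edge leaving the tree is B-E (9); add B.
Step 5: cheapest edge leaving the tree is B-D (6); add D.
Step 6: cheapest edge leaving the tree is D-F (7); add F.
The 3rd edge added is A-E.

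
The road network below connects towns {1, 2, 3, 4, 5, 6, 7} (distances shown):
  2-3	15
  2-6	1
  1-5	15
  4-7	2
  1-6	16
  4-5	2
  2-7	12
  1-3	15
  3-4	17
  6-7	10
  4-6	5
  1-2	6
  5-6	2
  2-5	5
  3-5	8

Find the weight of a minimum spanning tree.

21

Sort edges by weight, then run Kruskal:
2-6 (1): add. Components now {1} {2,6} {3} {4} {5} {7}
4-5 (2): add. Components now {1} {2,6} {3} {4,5} {7}
4-7 (2): add. Components now {1} {2,6} {3} {4,5,7}
5-6 (2): add. Components now {1} {2,4,5,6,7} {3}
2-5 (5): skip — 2 and 5 already connected.
4-6 (5): skip — 4 and 6 already connected.
1-2 (6): add. Components now {1,2,4,5,6,7} {3}
3-5 (8): add. Components now {1,2,3,4,5,6,7}
MST edges: 2-6, 4-5, 4-7, 5-6, 1-2, 3-5; total weight 1+2+2+2+6+8 = 21.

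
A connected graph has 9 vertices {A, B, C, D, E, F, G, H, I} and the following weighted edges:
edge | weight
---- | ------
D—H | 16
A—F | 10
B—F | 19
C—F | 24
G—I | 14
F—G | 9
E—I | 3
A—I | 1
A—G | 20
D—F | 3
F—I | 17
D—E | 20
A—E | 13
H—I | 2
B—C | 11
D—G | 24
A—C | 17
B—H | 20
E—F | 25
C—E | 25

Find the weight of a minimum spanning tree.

Sort edges by weight, then run Kruskal:
A—I (1): add — endpoints in different components.
H—I (2): add — endpoints in different components.
D—F (3): add — endpoints in different components.
E—I (3): add — endpoints in different components.
F—G (9): add — endpoints in different components.
A—F (10): add — endpoints in different components.
B—C (11): add — endpoints in different components.
A—E (13): skip — A and E already connected.
G—I (14): skip — G and I already connected.
D—H (16): skip — D and H already connected.
A—C (17): add — endpoints in different components.
MST edges: A—I, H—I, D—F, E—I, F—G, A—F, B—C, A—C; total weight 1+2+3+3+9+10+11+17 = 56.

56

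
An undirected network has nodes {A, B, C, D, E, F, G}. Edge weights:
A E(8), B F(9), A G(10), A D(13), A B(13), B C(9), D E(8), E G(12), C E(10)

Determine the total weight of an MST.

54

Kruskal's algorithm — process edges by increasing weight (ties by edge label):
A E (8): add. Components now {A,E} {B} {C} {D} {F} {G}
D E (8): add. Components now {A,D,E} {B} {C} {F} {G}
B C (9): add. Components now {A,D,E} {B,C} {F} {G}
B F (9): add. Components now {A,D,E} {B,C,F} {G}
A G (10): add. Components now {A,D,E,G} {B,C,F}
C E (10): add. Components now {A,B,C,D,E,F,G}
MST edges: A E, D E, B C, B F, A G, C E; total weight 8+8+9+9+10+10 = 54.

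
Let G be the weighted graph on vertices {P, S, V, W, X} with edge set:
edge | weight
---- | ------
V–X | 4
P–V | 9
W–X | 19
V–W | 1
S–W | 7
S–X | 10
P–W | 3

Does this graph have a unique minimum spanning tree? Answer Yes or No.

Sort edges by weight, then run Kruskal:
V–W (1): add. Components now {V,W} {P} {X} {S}
P–W (3): add. Components now {P,V,W} {X} {S}
V–X (4): add. Components now {P,V,W,X} {S}
S–W (7): add. Components now {P,S,V,W,X}
Every non-tree edge has weight strictly greater than the heaviest edge on the tree path between its endpoints, so the MST is unique.

Yes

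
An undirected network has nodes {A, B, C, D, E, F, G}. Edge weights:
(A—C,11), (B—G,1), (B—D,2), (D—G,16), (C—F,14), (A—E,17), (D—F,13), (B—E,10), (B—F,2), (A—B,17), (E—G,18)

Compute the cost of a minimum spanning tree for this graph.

40

Prim's algorithm from F:
Step 1: frontier [B—F 2, D—F 13, C—F 14] → take B—F (2); add B.
Step 2: frontier [B—G 1, B—D 2, B—E 10, A—B 17, D—F 13, C—F 14] → take B—G (1); add G.
Step 3: frontier [B—D 2, B—E 10, A—B 17, D—F 13, C—F 14, D—G 16, E—G 18] → take B—D (2); add D.
Step 4: frontier [B—E 10, A—B 17, C—F 14, E—G 18] → take B—E (10); add E.
Step 5: frontier [A—B 17, A—E 17, C—F 14] → take C—F (14); add C.
Step 6: frontier [A—B 17, A—C 11, A—E 17] → take A—C (11); add A.
MST edges: B—F, B—G, B—D, B—E, C—F, A—C; total weight 2+1+2+10+14+11 = 40.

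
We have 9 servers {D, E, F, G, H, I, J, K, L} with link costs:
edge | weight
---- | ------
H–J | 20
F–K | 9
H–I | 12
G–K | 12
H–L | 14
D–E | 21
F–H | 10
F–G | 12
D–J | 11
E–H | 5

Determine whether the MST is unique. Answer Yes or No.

Kruskal: consider edges lightest-first.
E–H (5): add — endpoints in different components.
F–K (9): add — endpoints in different components.
F–H (10): add — endpoints in different components.
D–J (11): add — endpoints in different components.
F–G (12): add — endpoints in different components.
G–K (12): skip — G and K already connected.
H–I (12): add — endpoints in different components.
H–L (14): add — endpoints in different components.
H–J (20): add — endpoints in different components.
Non-tree edge G–K has weight 12, equal to the heaviest edge on its tree cycle — swapping gives another MST of the same weight. Not unique.

No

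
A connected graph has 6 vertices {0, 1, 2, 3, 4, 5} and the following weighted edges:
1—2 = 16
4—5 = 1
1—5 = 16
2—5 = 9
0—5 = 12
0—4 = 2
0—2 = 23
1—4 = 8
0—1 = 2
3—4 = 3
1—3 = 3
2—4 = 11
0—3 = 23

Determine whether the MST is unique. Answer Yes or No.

No

Sort edges by weight, then run Kruskal:
4—5 (1): add — endpoints in different components.
0—1 (2): add — endpoints in different components.
0—4 (2): add — endpoints in different components.
1—3 (3): add — endpoints in different components.
3—4 (3): skip — 3 and 4 already connected.
1—4 (8): skip — 1 and 4 already connected.
2—5 (9): add — endpoints in different components.
Non-tree edge 3—4 has weight 3, equal to the heaviest edge on its tree cycle — swapping gives another MST of the same weight. Not unique.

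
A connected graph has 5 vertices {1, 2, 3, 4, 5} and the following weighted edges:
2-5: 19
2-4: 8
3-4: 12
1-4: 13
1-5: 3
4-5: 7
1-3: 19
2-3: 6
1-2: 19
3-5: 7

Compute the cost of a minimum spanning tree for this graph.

23

Sort edges by weight, then run Kruskal:
1-5 (3): add — endpoints in different components.
2-3 (6): add — endpoints in different components.
3-5 (7): add — endpoints in different components.
4-5 (7): add — endpoints in different components.
MST edges: 1-5, 2-3, 3-5, 4-5; total weight 3+6+7+7 = 23.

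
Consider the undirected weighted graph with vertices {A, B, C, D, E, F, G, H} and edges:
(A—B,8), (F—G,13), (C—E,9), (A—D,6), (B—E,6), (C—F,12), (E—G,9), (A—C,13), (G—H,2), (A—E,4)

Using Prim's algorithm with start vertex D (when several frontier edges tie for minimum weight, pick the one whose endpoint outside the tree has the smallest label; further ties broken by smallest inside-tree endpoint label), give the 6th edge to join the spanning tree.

G-H

Grow the tree from D using Prim:
Step 1: frontier [A—D 6] → take A—D (6); add A.
Step 2: frontier [A—E 4, A—B 8, A—C 13] → take A—E (4); add E.
Step 3: frontier [A—B 8, A—C 13, B—E 6, C—E 9, E—G 9] → take B—E (6); add B.
Step 4: frontier [A—C 13, C—E 9, E—G 9] → take C—E (9); add C.
Step 5: frontier [C—F 12, E—G 9] → take E—G (9); add G.
Step 6: frontier [C—F 12, G—H 2, F—G 13] → take G—H (2); add H.
Step 7: frontier [C—F 12, F—G 13] → take C—F (12); add F.
The 6th edge added is G—H.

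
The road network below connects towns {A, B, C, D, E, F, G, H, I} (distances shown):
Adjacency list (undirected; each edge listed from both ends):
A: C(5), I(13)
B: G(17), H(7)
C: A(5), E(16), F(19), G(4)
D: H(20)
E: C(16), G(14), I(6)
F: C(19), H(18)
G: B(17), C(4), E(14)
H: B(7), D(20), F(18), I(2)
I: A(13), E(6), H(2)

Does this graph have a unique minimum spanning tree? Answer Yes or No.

Kruskal's algorithm — process edges by increasing weight (ties by edge label):
H—I (2): add — endpoints in different components.
C—G (4): add — endpoints in different components.
A—C (5): add — endpoints in different components.
E—I (6): add — endpoints in different components.
B—H (7): add — endpoints in different components.
A—I (13): add — endpoints in different components.
E—G (14): skip — E and G already connected.
C—E (16): skip — C and E already connected.
B—G (17): skip — B and G already connected.
F—H (18): add — endpoints in different components.
C—F (19): skip — C and F already connected.
D—H (20): add — endpoints in different components.
Every non-tree edge has weight strictly greater than the heaviest edge on the tree path between its endpoints, so the MST is unique.

Yes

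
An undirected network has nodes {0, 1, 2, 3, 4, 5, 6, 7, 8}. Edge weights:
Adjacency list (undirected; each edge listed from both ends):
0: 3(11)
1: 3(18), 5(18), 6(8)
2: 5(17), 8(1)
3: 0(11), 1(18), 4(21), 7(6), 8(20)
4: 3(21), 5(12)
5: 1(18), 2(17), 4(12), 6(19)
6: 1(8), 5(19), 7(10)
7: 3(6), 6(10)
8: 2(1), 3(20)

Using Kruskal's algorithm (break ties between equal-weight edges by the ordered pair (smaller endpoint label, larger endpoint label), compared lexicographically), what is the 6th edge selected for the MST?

Sort edges by weight, then run Kruskal:
2-8 (1): add — endpoints in different components.
3-7 (6): add — endpoints in different components.
1-6 (8): add — endpoints in different components.
6-7 (10): add — endpoints in different components.
0-3 (11): add — endpoints in different components.
4-5 (12): add — endpoints in different components.
2-5 (17): add — endpoints in different components.
1-3 (18): skip — 1 and 3 already connected.
1-5 (18): add — endpoints in different components.
The 6th edge added is 4-5.

4-5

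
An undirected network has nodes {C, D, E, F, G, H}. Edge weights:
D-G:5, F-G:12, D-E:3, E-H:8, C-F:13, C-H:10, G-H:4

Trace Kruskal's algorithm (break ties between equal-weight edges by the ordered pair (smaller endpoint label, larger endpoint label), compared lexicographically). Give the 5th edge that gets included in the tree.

F-G

Sort edges by weight, then run Kruskal:
D-E (3): add — endpoints in different components.
G-H (4): add — endpoints in different components.
D-G (5): add — endpoints in different components.
E-H (8): skip — E and H already connected.
C-H (10): add — endpoints in different components.
F-G (12): add — endpoints in different components.
The 5th edge added is F-G.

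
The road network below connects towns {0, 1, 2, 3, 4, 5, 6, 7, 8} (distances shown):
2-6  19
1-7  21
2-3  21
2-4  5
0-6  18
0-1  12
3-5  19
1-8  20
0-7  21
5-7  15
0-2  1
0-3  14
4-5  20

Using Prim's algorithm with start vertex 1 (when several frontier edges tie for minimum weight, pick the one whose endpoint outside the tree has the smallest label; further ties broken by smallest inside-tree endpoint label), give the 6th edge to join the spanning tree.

3-5

Prim, starting at 1.
Step 1: frontier [0-1 12, 1-8 20, 1-7 21] → take 0-1 (12); add 0.
Step 2: frontier [0-2 1, 0-3 14, 0-6 18, 0-7 21, 1-8 20, 1-7 21] → take 0-2 (1); add 2.
Step 3: frontier [0-3 14, 0-6 18, 0-7 21, 1-8 20, 1-7 21, 2-4 5, 2-6 19, 2-3 21] → take 2-4 (5); add 4.
Step 4: frontier [0-3 14, 0-6 18, 0-7 21, 1-8 20, 1-7 21, 2-6 19, 2-3 21, 4-5 20] → take 0-3 (14); add 3.
Step 5: frontier [0-6 18, 0-7 21, 1-8 20, 1-7 21, 2-6 19, 3-5 19, 4-5 20] → take 0-6 (18); add 6.
Step 6: frontier [0-7 21, 1-8 20, 1-7 21, 3-5 19, 4-5 20] → take 3-5 (19); add 5.
Step 7: frontier [0-7 21, 1-8 20, 1-7 21, 5-7 15] → take 5-7 (15); add 7.
Step 8: frontier [1-8 20] → take 1-8 (20); add 8.
The 6th edge added is 3-5.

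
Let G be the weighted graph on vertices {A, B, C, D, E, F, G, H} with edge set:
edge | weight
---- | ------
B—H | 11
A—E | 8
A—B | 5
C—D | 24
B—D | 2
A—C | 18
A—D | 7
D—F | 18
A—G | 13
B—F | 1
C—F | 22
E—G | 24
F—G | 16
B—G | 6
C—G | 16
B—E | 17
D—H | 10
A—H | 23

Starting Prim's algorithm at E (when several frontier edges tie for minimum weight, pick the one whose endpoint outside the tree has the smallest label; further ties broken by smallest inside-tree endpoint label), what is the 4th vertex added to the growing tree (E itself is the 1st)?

F

Prim's algorithm from E:
Step 1: cheapest edge leaving the tree is A—E (8); add A.
Step 2: cheapest edge leaving the tree is A—B (5); add B.
Step 3: cheapest edge leaving the tree is B—F (1); add F.
Step 4: cheapest edge leaving the tree is B—D (2); add D.
Step 5: cheapest edge leaving the tree is B—G (6); add G.
Step 6: cheapest edge leaving the tree is D—H (10); add H.
Step 7: cheapest edge leaving the tree is C—G (16); add C.
Vertex order: E, A, B, F, D, G, H, C. The 4th vertex is F.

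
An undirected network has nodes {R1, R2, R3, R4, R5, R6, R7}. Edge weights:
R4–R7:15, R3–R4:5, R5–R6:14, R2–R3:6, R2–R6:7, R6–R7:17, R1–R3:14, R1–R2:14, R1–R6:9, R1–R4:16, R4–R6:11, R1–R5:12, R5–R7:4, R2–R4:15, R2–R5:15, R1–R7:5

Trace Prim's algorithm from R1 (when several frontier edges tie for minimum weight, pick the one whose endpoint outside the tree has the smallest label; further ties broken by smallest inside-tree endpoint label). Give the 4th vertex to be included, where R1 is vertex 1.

R6

Grow the tree from R1 using Prim:
Step 1: cheapest edge leaving the tree is R1–R7 (5); add R7.
Step 2: cheapest edge leaving the tree is R5–R7 (4); add R5.
Step 3: cheapest edge leaving the tree is R1–R6 (9); add R6.
Step 4: cheapest edge leaving the tree is R2–R6 (7); add R2.
Step 5: cheapest edge leaving the tree is R2–R3 (6); add R3.
Step 6: cheapest edge leaving the tree is R3–R4 (5); add R4.
Vertex order: R1, R7, R5, R6, R2, R3, R4. The 4th vertex is R6.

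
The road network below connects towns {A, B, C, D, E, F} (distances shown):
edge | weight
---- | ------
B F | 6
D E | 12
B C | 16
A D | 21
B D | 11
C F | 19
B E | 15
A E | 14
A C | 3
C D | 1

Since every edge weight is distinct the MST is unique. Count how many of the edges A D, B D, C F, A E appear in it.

Sort edges by weight, then run Kruskal:
C D (1): add — endpoints in different components.
A C (3): add — endpoints in different components.
B F (6): add — endpoints in different components.
B D (11): add — endpoints in different components.
D E (12): add — endpoints in different components.
MST edge set: {C D, A C, B F, B D, D E}.
Of the listed edges, {B D} are in the MST → 1.

1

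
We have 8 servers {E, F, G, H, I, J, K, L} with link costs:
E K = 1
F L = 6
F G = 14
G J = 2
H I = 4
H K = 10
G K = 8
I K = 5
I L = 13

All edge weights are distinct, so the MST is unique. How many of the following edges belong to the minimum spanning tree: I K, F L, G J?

Sort edges by weight, then run Kruskal:
E K (1): add — endpoints in different components.
G J (2): add — endpoints in different components.
H I (4): add — endpoints in different components.
I K (5): add — endpoints in different components.
F L (6): add — endpoints in different components.
G K (8): add — endpoints in different components.
H K (10): skip — H and K already connected.
I L (13): add — endpoints in different components.
MST edge set: {E K, G J, H I, I K, F L, G K, I L}.
Of the listed edges, {I K, F L, G J} are in the MST → 3.

3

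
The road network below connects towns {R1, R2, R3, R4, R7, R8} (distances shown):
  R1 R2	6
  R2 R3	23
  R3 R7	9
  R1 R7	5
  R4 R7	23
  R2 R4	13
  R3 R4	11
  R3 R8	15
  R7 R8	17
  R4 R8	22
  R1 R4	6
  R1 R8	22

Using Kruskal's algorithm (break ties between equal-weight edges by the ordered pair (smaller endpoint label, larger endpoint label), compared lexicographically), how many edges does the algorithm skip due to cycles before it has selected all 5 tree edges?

Sort edges by weight, then run Kruskal:
R1 R7 (5): add. Components now {R1,R7} {R4} {R8} {R2} {R3}
R1 R2 (6): add. Components now {R1,R2,R7} {R4} {R8} {R3}
R1 R4 (6): add. Components now {R1,R2,R4,R7} {R8} {R3}
R3 R7 (9): add. Components now {R1,R2,R3,R4,R7} {R8}
R3 R4 (11): skip — R4 and R3 already connected.
R2 R4 (13): skip — R4 and R2 already connected.
R3 R8 (15): add. Components now {R1,R2,R3,R4,R7,R8}
Edges rejected before the tree was complete: 2.

2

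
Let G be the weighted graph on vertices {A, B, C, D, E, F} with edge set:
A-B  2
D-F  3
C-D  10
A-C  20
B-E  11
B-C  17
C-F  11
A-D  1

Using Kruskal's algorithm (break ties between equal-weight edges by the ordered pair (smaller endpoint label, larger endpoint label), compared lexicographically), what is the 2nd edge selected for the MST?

Kruskal: consider edges lightest-first.
A-D (1): add — endpoints in different components.
A-B (2): add — endpoints in different components.
D-F (3): add — endpoints in different components.
C-D (10): add — endpoints in different components.
B-E (11): add — endpoints in different components.
The 2nd edge added is A-B.

A-B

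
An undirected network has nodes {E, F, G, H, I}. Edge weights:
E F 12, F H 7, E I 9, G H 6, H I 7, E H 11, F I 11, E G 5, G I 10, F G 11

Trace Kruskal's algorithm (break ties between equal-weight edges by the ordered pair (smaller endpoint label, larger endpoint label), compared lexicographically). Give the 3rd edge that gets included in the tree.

Sort edges by weight, then run Kruskal:
E G (5): add. Components now {E,G} {F} {H} {I}
G H (6): add. Components now {E,G,H} {F} {I}
F H (7): add. Components now {E,F,G,H} {I}
H I (7): add. Components now {E,F,G,H,I}
The 3rd edge added is F H.

F-H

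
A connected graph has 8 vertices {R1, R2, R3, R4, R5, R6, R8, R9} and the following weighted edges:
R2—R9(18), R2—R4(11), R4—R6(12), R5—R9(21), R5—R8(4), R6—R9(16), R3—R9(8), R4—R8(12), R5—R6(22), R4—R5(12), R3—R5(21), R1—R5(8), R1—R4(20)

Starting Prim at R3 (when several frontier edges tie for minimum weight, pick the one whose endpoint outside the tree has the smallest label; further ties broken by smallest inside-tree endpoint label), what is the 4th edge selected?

Prim's algorithm from R3:
Step 1: cheapest edge leaving the tree is R3—R9 (8); add R9.
Step 2: cheapest edge leaving the tree is R6—R9 (16); add R6.
Step 3: cheapest edge leaving the tree is R4—R6 (12); add R4.
Step 4: cheapest edge leaving the tree is R2—R4 (11); add R2.
Step 5: cheapest edge leaving the tree is R4—R5 (12); add R5.
Step 6: cheapest edge leaving the tree is R5—R8 (4); add R8.
Step 7: cheapest edge leaving the tree is R1—R5 (8); add R1.
The 4th edge added is R2—R4.

R2-R4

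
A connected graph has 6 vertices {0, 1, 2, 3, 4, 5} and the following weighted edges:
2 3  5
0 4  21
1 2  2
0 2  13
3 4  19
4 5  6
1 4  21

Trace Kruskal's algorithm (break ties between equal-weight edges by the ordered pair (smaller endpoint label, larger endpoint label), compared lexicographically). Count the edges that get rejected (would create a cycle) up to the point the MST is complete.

Kruskal: consider edges lightest-first.
1 2 (2): add — endpoints in different components.
2 3 (5): add — endpoints in different components.
4 5 (6): add — endpoints in different components.
0 2 (13): add — endpoints in different components.
3 4 (19): add — endpoints in different components.
Edges rejected before the tree was complete: 0.

0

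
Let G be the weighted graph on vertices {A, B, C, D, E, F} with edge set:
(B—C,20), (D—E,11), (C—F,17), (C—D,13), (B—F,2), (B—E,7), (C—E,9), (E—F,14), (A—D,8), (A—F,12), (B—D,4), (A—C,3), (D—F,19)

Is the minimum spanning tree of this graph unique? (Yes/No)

Kruskal: consider edges lightest-first.
B—F (2): add — endpoints in different components.
A—C (3): add — endpoints in different components.
B—D (4): add — endpoints in different components.
B—E (7): add — endpoints in different components.
A—D (8): add — endpoints in different components.
Every non-tree edge has weight strictly greater than the heaviest edge on the tree path between its endpoints, so the MST is unique.

Yes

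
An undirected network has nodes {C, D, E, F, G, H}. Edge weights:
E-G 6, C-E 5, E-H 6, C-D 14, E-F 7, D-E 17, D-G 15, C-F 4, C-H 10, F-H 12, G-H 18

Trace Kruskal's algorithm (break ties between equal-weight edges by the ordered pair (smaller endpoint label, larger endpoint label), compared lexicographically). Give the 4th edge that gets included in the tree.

Kruskal: consider edges lightest-first.
C-F (4): add — endpoints in different components.
C-E (5): add — endpoints in different components.
E-G (6): add — endpoints in different components.
E-H (6): add — endpoints in different components.
E-F (7): skip — E and F already connected.
C-H (10): skip — C and H already connected.
F-H (12): skip — F and H already connected.
C-D (14): add — endpoints in different components.
The 4th edge added is E-H.

E-H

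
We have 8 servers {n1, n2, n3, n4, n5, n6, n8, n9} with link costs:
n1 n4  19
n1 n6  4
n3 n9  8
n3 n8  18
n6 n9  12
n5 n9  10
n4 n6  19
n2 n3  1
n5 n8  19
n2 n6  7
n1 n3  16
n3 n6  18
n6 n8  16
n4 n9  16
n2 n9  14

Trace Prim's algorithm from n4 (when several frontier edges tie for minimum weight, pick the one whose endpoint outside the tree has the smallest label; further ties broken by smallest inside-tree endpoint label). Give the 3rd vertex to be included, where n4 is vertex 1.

n3

Grow the tree from n4 using Prim:
Step 1: cheapest edge leaving the tree is n4 n9 (16); add n9.
Step 2: cheapest edge leaving the tree is n3 n9 (8); add n3.
Step 3: cheapest edge leaving the tree is n2 n3 (1); add n2.
Step 4: cheapest edge leaving the tree is n2 n6 (7); add n6.
Step 5: cheapest edge leaving the tree is n1 n6 (4); add n1.
Step 6: cheapest edge leaving the tree is n5 n9 (10); add n5.
Step 7: cheapest edge leaving the tree is n6 n8 (16); add n8.
Vertex order: n4, n9, n3, n2, n6, n1, n5, n8. The 3rd vertex is n3.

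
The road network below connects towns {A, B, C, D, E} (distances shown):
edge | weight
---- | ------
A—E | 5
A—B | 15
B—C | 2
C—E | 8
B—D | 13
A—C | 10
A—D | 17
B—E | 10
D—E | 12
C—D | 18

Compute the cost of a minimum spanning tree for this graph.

Kruskal's algorithm — process edges by increasing weight (ties by edge label):
B—C (2): add — endpoints in different components.
A—E (5): add — endpoints in different components.
C—E (8): add — endpoints in different components.
A—C (10): skip — A and C already connected.
B—E (10): skip — B and E already connected.
D—E (12): add — endpoints in different components.
MST edges: B—C, A—E, C—E, D—E; total weight 2+5+8+12 = 27.

27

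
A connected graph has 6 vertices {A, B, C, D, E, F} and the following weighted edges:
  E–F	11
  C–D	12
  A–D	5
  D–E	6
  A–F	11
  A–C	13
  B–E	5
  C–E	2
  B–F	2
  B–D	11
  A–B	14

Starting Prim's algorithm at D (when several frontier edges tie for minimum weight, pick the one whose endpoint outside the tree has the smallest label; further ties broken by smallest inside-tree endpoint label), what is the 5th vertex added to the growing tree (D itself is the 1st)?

B

Prim, starting at D.
Step 1: cheapest edge leaving the tree is A–D (5); add A.
Step 2: cheapest edge leaving the tree is D–E (6); add E.
Step 3: cheapest edge leaving the tree is C–E (2); add C.
Step 4: cheapest edge leaving the tree is B–E (5); add B.
Step 5: cheapest edge leaving the tree is B–F (2); add F.
Vertex order: D, A, E, C, B, F. The 5th vertex is B.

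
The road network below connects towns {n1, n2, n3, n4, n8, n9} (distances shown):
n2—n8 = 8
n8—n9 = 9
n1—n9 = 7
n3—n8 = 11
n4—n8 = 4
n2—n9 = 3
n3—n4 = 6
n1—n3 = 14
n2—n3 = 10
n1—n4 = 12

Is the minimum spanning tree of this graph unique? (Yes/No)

Kruskal's algorithm — process edges by increasing weight (ties by edge label):
n2—n9 (3): add — endpoints in different components.
n4—n8 (4): add — endpoints in different components.
n3—n4 (6): add — endpoints in different components.
n1—n9 (7): add — endpoints in different components.
n2—n8 (8): add — endpoints in different components.
Every non-tree edge has weight strictly greater than the heaviest edge on the tree path between its endpoints, so the MST is unique.

Yes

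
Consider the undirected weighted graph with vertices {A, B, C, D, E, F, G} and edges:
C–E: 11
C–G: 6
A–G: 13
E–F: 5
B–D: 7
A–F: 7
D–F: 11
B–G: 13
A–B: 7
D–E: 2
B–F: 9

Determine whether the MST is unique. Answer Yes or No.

Sort edges by weight, then run Kruskal:
D–E (2): add — endpoints in different components.
E–F (5): add — endpoints in different components.
C–G (6): add — endpoints in different components.
A–B (7): add — endpoints in different components.
A–F (7): add — endpoints in different components.
B–D (7): skip — B and D already connected.
B–F (9): skip — B and F already connected.
C–E (11): add — endpoints in different components.
Non-tree edge B–D has weight 7, equal to the heaviest edge on its tree cycle — swapping gives another MST of the same weight. Not unique.

No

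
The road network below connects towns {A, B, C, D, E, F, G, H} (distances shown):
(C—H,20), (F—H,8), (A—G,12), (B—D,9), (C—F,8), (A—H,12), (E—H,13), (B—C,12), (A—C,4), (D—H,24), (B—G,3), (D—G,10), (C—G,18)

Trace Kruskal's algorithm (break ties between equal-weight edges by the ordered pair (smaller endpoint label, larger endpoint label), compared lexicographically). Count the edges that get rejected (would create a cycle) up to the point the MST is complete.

Kruskal's algorithm — process edges by increasing weight (ties by edge label):
B—G (3): add — endpoints in different components.
A—C (4): add — endpoints in different components.
C—F (8): add — endpoints in different components.
F—H (8): add — endpoints in different components.
B—D (9): add — endpoints in different components.
D—G (10): skip — D and G already connected.
A—G (12): add — endpoints in different components.
A—H (12): skip — A and H already connected.
B—C (12): skip — B and C already connected.
E—H (13): add — endpoints in different components.
Edges rejected before the tree was complete: 3.

3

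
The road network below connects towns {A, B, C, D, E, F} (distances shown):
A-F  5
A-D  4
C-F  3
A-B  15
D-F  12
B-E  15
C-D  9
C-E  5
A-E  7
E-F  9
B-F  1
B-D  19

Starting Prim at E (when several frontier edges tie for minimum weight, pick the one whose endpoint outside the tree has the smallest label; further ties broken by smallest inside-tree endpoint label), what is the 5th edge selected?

Prim's algorithm from E:
Step 1: cheapest edge leaving the tree is C-E (5); add C.
Step 2: cheapest edge leaving the tree is C-F (3); add F.
Step 3: cheapest edge leaving the tree is B-F (1); add B.
Step 4: cheapest edge leaving the tree is A-F (5); add A.
Step 5: cheapest edge leaving the tree is A-D (4); add D.
The 5th edge added is A-D.

A-D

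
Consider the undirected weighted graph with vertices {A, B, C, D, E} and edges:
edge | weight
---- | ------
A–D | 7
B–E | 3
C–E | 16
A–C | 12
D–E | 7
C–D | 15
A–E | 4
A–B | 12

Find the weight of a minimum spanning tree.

Sort edges by weight, then run Kruskal:
B–E (3): add — endpoints in different components.
A–E (4): add — endpoints in different components.
A–D (7): add — endpoints in different components.
D–E (7): skip — D and E already connected.
A–B (12): skip — A and B already connected.
A–C (12): add — endpoints in different components.
MST edges: B–E, A–E, A–D, A–C; total weight 3+4+7+12 = 26.

26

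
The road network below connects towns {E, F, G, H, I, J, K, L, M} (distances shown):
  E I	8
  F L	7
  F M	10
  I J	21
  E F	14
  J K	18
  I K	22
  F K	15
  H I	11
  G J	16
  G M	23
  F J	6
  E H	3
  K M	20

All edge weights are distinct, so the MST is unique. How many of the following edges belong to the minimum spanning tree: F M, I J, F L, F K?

3

Kruskal: consider edges lightest-first.
E H (3): add — endpoints in different components.
F J (6): add — endpoints in different components.
F L (7): add — endpoints in different components.
E I (8): add — endpoints in different components.
F M (10): add — endpoints in different components.
H I (11): skip — H and I already connected.
E F (14): add — endpoints in different components.
F K (15): add — endpoints in different components.
G J (16): add — endpoints in different components.
MST edge set: {E H, F J, F L, E I, F M, E F, F K, G J}.
Of the listed edges, {F M, F L, F K} are in the MST → 3.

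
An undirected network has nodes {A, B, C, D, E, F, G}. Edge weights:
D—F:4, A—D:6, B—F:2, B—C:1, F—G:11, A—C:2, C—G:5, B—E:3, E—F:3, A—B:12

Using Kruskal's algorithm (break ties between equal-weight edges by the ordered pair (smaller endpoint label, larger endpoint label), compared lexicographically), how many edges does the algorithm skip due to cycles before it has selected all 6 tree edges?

Sort edges by weight, then run Kruskal:
B—C (1): add — endpoints in different components.
A—C (2): add — endpoints in different components.
B—F (2): add — endpoints in different components.
B—E (3): add — endpoints in different components.
E—F (3): skip — E and F already connected.
D—F (4): add — endpoints in different components.
C—G (5): add — endpoints in different components.
Edges rejected before the tree was complete: 1.

1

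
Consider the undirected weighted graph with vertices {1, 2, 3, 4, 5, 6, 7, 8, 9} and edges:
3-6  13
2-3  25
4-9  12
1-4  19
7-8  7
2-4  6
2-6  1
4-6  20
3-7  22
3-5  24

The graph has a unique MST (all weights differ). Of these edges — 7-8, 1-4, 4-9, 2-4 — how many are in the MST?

Kruskal's algorithm — process edges by increasing weight (ties by edge label):
2-6 (1): add — endpoints in different components.
2-4 (6): add — endpoints in different components.
7-8 (7): add — endpoints in different components.
4-9 (12): add — endpoints in different components.
3-6 (13): add — endpoints in different components.
1-4 (19): add — endpoints in different components.
4-6 (20): skip — 4 and 6 already connected.
3-7 (22): add — endpoints in different components.
3-5 (24): add — endpoints in different components.
MST edge set: {2-6, 2-4, 7-8, 4-9, 3-6, 1-4, 3-7, 3-5}.
Of the listed edges, {7-8, 1-4, 4-9, 2-4} are in the MST → 4.

4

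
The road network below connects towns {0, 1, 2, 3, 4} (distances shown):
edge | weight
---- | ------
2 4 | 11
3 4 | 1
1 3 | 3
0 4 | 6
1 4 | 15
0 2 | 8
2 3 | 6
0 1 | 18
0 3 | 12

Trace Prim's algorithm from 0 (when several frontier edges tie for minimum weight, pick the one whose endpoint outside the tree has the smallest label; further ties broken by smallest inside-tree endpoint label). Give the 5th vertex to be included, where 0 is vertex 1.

2

Prim, starting at 0.
Step 1: frontier [0 4 6, 0 2 8, 0 3 12, 0 1 18] → take 0 4 (6); add 4.
Step 2: frontier [0 2 8, 0 3 12, 0 1 18, 3 4 1, 2 4 11, 1 4 15] → take 3 4 (1); add 3.
Step 3: frontier [0 2 8, 0 1 18, 1 3 3, 2 3 6, 2 4 11, 1 4 15] → take 1 3 (3); add 1.
Step 4: frontier [0 2 8, 2 3 6, 2 4 11] → take 2 3 (6); add 2.
Vertex order: 0, 4, 3, 1, 2. The 5th vertex is 2.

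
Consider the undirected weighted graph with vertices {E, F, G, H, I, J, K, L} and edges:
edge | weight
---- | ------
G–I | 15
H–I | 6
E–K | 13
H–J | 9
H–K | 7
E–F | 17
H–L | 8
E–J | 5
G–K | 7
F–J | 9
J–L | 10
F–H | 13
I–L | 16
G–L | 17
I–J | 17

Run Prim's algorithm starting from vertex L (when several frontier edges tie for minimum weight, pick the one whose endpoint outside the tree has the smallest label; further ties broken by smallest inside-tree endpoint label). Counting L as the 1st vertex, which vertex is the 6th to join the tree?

J

Grow the tree from L using Prim:
Step 1: cheapest edge leaving the tree is H–L (8); add H.
Step 2: cheapest edge leaving the tree is H–I (6); add I.
Step 3: cheapest edge leaving the tree is H–K (7); add K.
Step 4: cheapest edge leaving the tree is G–K (7); add G.
Step 5: cheapest edge leaving the tree is H–J (9); add J.
Step 6: cheapest edge leaving the tree is E–J (5); add E.
Step 7: cheapest edge leaving the tree is F–J (9); add F.
Vertex order: L, H, I, K, G, J, E, F. The 6th vertex is J.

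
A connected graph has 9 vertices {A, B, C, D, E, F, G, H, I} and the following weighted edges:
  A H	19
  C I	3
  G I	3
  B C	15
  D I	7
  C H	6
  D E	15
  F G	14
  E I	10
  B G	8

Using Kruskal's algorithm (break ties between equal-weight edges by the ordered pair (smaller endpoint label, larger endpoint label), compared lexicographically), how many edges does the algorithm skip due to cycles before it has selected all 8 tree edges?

Sort edges by weight, then run Kruskal:
C I (3): add — endpoints in different components.
G I (3): add — endpoints in different components.
C H (6): add — endpoints in different components.
D I (7): add — endpoints in different components.
B G (8): add — endpoints in different components.
E I (10): add — endpoints in different components.
F G (14): add — endpoints in different components.
B C (15): skip — B and C already connected.
D E (15): skip — D and E already connected.
A H (19): add — endpoints in different components.
Edges rejected before the tree was complete: 2.

2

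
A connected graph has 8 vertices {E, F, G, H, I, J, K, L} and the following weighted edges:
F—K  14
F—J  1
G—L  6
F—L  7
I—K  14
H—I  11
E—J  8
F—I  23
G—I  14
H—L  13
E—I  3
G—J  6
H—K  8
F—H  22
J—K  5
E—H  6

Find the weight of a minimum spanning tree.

35

Grow the tree from G using Prim:
Step 1: cheapest edge leaving the tree is G—J (6); add J.
Step 2: cheapest edge leaving the tree is F—J (1); add F.
Step 3: cheapest edge leaving the tree is J—K (5); add K.
Step 4: cheapest edge leaving the tree is G—L (6); add L.
Step 5: cheapest edge leaving the tree is E—J (8); add E.
Step 6: cheapest edge leaving the tree is E—I (3); add I.
Step 7: cheapest edge leaving the tree is E—H (6); add H.
MST edges: G—J, F—J, J—K, G—L, E—J, E—I, E—H; total weight 6+1+5+6+8+3+6 = 35.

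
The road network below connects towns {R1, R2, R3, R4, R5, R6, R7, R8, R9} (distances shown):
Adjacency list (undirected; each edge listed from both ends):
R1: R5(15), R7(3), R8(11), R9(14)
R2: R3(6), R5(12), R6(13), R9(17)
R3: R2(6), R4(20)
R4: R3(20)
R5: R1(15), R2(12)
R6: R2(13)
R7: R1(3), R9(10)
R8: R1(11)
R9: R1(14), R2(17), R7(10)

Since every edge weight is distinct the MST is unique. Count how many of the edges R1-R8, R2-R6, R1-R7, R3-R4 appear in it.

4

Kruskal: consider edges lightest-first.
R1-R7 (3): add — endpoints in different components.
R2-R3 (6): add — endpoints in different components.
R7-R9 (10): add — endpoints in different components.
R1-R8 (11): add — endpoints in different components.
R2-R5 (12): add — endpoints in different components.
R2-R6 (13): add — endpoints in different components.
R1-R9 (14): skip — R1 and R9 already connected.
R1-R5 (15): add — endpoints in different components.
R2-R9 (17): skip — R2 and R9 already connected.
R3-R4 (20): add — endpoints in different components.
MST edge set: {R1-R7, R2-R3, R7-R9, R1-R8, R2-R5, R2-R6, R1-R5, R3-R4}.
Of the listed edges, {R1-R8, R2-R6, R1-R7, R3-R4} are in the MST → 4.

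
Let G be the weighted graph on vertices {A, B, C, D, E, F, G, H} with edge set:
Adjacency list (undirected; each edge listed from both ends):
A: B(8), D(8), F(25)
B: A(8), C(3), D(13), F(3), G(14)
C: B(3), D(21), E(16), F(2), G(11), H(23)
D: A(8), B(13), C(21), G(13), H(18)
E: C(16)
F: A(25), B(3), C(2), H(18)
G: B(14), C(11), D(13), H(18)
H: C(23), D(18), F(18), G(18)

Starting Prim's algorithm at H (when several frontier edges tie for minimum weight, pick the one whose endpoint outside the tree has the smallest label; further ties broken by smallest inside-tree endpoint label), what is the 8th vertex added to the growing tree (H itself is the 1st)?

Grow the tree from H using Prim:
Step 1: cheapest edge leaving the tree is D-H (18); add D.
Step 2: cheapest edge leaving the tree is A-D (8); add A.
Step 3: cheapest edge leaving the tree is A-B (8); add B.
Step 4: cheapest edge leaving the tree is B-C (3); add C.
Step 5: cheapest edge leaving the tree is C-F (2); add F.
Step 6: cheapest edge leaving the tree is C-G (11); add G.
Step 7: cheapest edge leaving the tree is C-E (16); add E.
Vertex order: H, D, A, B, C, F, G, E. The 8th vertex is E.

E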